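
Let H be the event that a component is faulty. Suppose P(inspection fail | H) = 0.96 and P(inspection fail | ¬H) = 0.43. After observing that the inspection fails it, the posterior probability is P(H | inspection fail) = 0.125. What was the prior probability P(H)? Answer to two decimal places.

P(H) = 0.06

In odds form, posterior odds = prior odds × likelihood ratio, so prior odds = posterior odds ÷ LR.
Posterior odds = 0.125/(1−0.125) = 0.1429. LR = 0.96/0.43 = 2.2326.
Prior odds = 0.1429/2.2326 = 0.0640, so P(H) = 0.0640/(1+0.0640) ≈ 0.06.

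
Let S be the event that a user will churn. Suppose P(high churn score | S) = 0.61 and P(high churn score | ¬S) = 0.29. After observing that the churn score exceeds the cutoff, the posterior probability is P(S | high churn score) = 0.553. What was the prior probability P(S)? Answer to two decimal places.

In odds form, posterior odds = prior odds × likelihood ratio, so prior odds = posterior odds ÷ LR.
Posterior odds = 0.553/(1−0.553) = 1.2371. LR = 0.61/0.29 = 2.1034.
Prior odds = 1.2371/2.1034 = 0.5881, so P(S) = 0.5881/(1+0.5881) ≈ 0.37.

P(S) = 0.37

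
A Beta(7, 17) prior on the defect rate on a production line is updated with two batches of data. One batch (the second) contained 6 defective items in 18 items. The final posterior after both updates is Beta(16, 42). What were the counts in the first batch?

3 defective items and 13 good items

Because Beta–binomial updating is additive in the counts, the combined data contributed (α_post−α_prior, β_post−β_prior) successes and failures.
Total across both batches: 16−7=9 defective items, 42−17=25 good items.
Subtract the second batch: 9−6=3 defective items and 25−12=13 good items.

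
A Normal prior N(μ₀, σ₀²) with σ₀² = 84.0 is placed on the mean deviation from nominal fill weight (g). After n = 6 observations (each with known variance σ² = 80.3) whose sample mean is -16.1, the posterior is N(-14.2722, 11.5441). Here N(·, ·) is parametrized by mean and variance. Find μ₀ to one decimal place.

The posterior mean is a precision-weighted average: μ_n = (τ₀μ₀ + τ_data·x̄)/(τ₀+τ_data), with τ₀=1/σ₀² and τ_data=n/σ².
Here τ₀ = 1/84.0 = 0.011905 and τ_data = 6/80.3 = 0.074720, so τ_n = 0.086625.
Rearranging for μ₀: μ₀ = (μ_n·τ_n − τ_data·x̄)/τ₀ = (-14.2722·0.086625 − 0.074720·-16.1) / 0.011905 = -0.033337/0.011905 ≈ -2.8.

μ₀ = -2.8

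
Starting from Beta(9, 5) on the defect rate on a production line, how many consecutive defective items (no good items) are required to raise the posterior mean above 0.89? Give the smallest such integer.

k = 32

After k defective items and 0 good items the posterior is Beta(9+k, 5), with mean (9+k)/(9+5+k).
Set (9+k)/(14+k) > 0.89 and solve: k > (0.89·14 − 9)/(1 − 0.89) = 31.455.
The smallest integer exceeding 31.455 is 32, and checking k=32: (41)/(46) = 0.8913 > 0.89.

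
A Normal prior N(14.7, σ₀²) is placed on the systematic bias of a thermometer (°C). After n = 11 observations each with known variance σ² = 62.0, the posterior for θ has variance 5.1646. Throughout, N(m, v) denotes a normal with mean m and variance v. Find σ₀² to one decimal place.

σ₀² = 61.7

Posterior precision equals prior precision plus data precision: 1/σ_n² = 1/σ₀² + n/σ².
So 1/σ₀² = 1/5.1646 − 11/62.0 = 0.193626 − 0.177419 = 0.016207.
Hence σ₀² = 1/0.016207 ≈ 61.7.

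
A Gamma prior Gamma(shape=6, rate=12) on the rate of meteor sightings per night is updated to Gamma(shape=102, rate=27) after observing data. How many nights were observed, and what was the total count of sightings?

Gamma–Poisson conjugacy: posterior shape = α + Σxᵢ, posterior rate = β + n.
Matching: Σxᵢ = 102 − 6 = 96 and n = 27 − 12 = 15.

n = 15 nights with total 96 sightings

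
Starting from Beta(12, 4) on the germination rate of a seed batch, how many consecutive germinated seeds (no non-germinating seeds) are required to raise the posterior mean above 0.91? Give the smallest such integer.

After k germinated seeds and 0 non-germinating seeds the posterior is Beta(12+k, 4), with mean (12+k)/(12+4+k).
Set (12+k)/(16+k) > 0.91 and solve: k > (0.91·16 − 12)/(1 − 0.91) = 28.444.
The smallest integer exceeding 28.444 is 29, and checking k=29: (41)/(45) = 0.9111 > 0.91.

k = 29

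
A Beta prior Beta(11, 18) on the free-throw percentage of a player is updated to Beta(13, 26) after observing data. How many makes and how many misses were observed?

2 makes and 8 misses

Beta is conjugate to the binomial likelihood: posterior = Beta(α+s, β+f).
Match parameters: s=13−11=2, f=26−18=8.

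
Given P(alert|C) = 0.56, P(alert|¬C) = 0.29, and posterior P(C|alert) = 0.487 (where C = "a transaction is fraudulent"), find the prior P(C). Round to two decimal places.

In odds form, posterior odds = prior odds × likelihood ratio, so prior odds = posterior odds ÷ LR.
Posterior odds = 0.487/(1−0.487) = 0.9493. LR = 0.56/0.29 = 1.9310.
Prior odds = 0.9493/1.9310 = 0.4916, so P(C) = 0.4916/(1+0.4916) ≈ 0.33.

P(C) = 0.33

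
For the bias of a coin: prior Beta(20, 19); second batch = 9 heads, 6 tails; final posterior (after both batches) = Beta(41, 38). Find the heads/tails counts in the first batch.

12 heads and 13 tails

Sequential conjugate updates are equivalent to a single update on the pooled data, so total successes = posterior α − prior α and total failures = posterior β − prior β.
Total across both batches: 41−20=21 heads, 38−19=19 tails.
Subtract the second batch: 21−9=12 heads and 19−6=13 tails.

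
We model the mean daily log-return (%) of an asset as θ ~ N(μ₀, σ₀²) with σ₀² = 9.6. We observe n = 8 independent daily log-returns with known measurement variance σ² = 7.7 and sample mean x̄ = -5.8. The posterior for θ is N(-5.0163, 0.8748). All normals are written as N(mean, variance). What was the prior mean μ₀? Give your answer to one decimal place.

μ₀ = 2.8

The posterior mean is a precision-weighted average: μ_n = (τ₀μ₀ + τ_data·x̄)/(τ₀+τ_data), with τ₀=1/σ₀² and τ_data=n/σ².
Here τ₀ = 1/9.6 = 0.104167 and τ_data = 8/7.7 = 1.038961, so τ_n = 1.143128.
Rearranging for μ₀: μ₀ = (μ_n·τ_n − τ_data·x̄)/τ₀ = (-5.0163·1.143128 − 1.038961·-5.8) / 0.104167 = 0.291701/0.104167 ≈ 2.8.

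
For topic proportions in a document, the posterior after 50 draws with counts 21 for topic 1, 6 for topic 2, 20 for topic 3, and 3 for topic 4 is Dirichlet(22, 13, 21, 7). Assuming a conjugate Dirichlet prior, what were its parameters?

For a Dirichlet(α) prior with multinomial counts c, the posterior is Dirichlet(α + c) componentwise.
Subtract each count from the matching posterior parameter: 22−21=1, 13−6=7, 21−20=1, 7−3=4.

Dirichlet(1, 7, 1, 4)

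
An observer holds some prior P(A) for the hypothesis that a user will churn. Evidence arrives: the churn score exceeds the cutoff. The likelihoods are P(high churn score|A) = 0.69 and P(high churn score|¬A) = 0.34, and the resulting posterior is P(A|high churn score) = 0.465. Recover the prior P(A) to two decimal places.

Bayes' rule in odds form gives O(A|E) = O(A)·[P(E|A)/P(E|¬A)], hence O(A) = O(A|E)/LR.
Posterior odds = 0.465/(1−0.465) = 0.8692. LR = 0.69/0.34 = 2.0294.
Prior odds = 0.8692/2.0294 = 0.4283, so P(A) = 0.4283/(1+0.4283) ≈ 0.30.

P(A) = 0.30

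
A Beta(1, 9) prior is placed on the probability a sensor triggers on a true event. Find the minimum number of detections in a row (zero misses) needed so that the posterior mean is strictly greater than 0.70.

k = 21

After k detections and 0 misses the posterior is Beta(1+k, 9), with mean (1+k)/(1+9+k).
Set (1+k)/(10+k) > 0.70 and solve: k > (0.70·10 − 1)/(1 − 0.70) = 20.000.
The smallest integer exceeding 20.000 is 21, and checking k=21: (22)/(31) = 0.7097 > 0.70.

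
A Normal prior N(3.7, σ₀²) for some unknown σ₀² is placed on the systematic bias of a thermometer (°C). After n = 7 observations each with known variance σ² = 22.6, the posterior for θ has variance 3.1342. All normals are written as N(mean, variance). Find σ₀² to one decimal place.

For the Normal–Normal model with known σ², precisions add: τ_n = τ₀ + n/σ².
So 1/σ₀² = 1/3.1342 − 7/22.6 = 0.319061 − 0.309735 = 0.009326.
Hence σ₀² = 1/0.009326 ≈ 107.2.

σ₀² = 107.2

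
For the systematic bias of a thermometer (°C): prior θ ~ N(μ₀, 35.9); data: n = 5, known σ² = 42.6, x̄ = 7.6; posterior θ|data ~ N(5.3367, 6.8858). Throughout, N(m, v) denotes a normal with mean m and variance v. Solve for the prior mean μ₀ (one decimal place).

With known observation variance, the Normal–Normal posterior has precision τ_n = τ₀ + n/σ² and mean μ_n = (τ₀μ₀ + (n/σ²)x̄)/τ_n.
Here τ₀ = 1/35.9 = 0.027855 and τ_data = 5/42.6 = 0.117371, so τ_n = 0.145226.
Rearranging for μ₀: μ₀ = (μ_n·τ_n − τ_data·x̄)/τ₀ = (5.3367·0.145226 − 0.117371·7.6) / 0.027855 = -0.116992/0.027855 ≈ -4.2.

μ₀ = -4.2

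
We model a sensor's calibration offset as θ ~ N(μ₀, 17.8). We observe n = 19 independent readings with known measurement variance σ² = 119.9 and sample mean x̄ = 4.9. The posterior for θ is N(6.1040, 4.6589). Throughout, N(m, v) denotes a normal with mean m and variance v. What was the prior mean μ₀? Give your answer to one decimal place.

μ₀ = 9.5

With known observation variance, the Normal–Normal posterior has precision τ_n = τ₀ + n/σ² and mean μ_n = (τ₀μ₀ + (n/σ²)x̄)/τ_n.
Here τ₀ = 1/17.8 = 0.056180 and τ_data = 19/119.9 = 0.158465, so τ_n = 0.214645.
Rearranging for μ₀: μ₀ = (μ_n·τ_n − τ_data·x̄)/τ₀ = (6.1040·0.214645 − 0.158465·4.9) / 0.056180 = 0.533715/0.056180 ≈ 9.5.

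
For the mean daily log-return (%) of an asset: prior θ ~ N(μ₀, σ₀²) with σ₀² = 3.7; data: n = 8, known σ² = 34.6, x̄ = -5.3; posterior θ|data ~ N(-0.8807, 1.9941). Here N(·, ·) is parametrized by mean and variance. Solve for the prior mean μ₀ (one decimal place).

The posterior mean is a precision-weighted average: μ_n = (τ₀μ₀ + τ_data·x̄)/(τ₀+τ_data), with τ₀=1/σ₀² and τ_data=n/σ².
Here τ₀ = 1/3.7 = 0.270270 and τ_data = 8/34.6 = 0.231214, so τ_n = 0.501484.
Rearranging for μ₀: μ₀ = (μ_n·τ_n − τ_data·x̄)/τ₀ = (-0.8807·0.501484 − 0.231214·-5.3) / 0.270270 = 0.783777/0.270270 ≈ 2.9.

μ₀ = 2.9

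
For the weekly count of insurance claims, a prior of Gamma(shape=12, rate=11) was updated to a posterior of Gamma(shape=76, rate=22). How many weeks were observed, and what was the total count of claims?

n = 11 weeks with total 64 claims

Gamma–Poisson conjugacy: posterior shape = α + Σxᵢ, posterior rate = β + n.
Matching: Σxᵢ = 76 − 12 = 64 and n = 22 − 11 = 11.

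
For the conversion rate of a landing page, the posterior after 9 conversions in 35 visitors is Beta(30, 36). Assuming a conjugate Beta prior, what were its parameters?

Beta is conjugate to the binomial likelihood: posterior = Beta(a+s, b+f).
So a = 30 − 9 = 21 and b = 36 − 26 = 10.

Beta(21, 10)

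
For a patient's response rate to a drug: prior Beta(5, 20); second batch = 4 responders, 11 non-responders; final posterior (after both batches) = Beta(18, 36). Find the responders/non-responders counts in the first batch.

9 responders and 5 non-responders

Sequential conjugate updates are equivalent to a single update on the pooled data, so total successes = posterior α − prior α and total failures = posterior β − prior β.
Total across both batches: 18−5=13 responders, 36−20=16 non-responders.
Subtract the second batch: 13−4=9 responders and 16−11=5 non-responders.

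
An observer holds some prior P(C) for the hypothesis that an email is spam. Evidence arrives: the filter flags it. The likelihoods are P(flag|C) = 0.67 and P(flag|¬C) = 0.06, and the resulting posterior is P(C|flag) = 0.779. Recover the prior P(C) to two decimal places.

P(C) = 0.24

In odds form, posterior odds = prior odds × likelihood ratio, so prior odds = posterior odds ÷ LR.
Posterior odds = 0.779/(1−0.779) = 3.5249. LR = 0.67/0.06 = 11.1667.
Prior odds = 3.5249/11.1667 = 0.3157, so P(C) = 0.3157/(1+0.3157) ≈ 0.24.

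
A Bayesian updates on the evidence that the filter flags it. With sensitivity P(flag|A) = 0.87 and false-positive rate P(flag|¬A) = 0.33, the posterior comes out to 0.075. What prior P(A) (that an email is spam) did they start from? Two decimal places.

P(A) = 0.03

Bayes' rule in odds form gives O(A|E) = O(A)·[P(E|A)/P(E|¬A)], hence O(A) = O(A|E)/LR.
Posterior odds = 0.075/(1−0.075) = 0.0811. LR = 0.87/0.33 = 2.6364.
Prior odds = 0.0811/2.6364 = 0.0308, so P(A) = 0.0308/(1+0.0308) ≈ 0.03.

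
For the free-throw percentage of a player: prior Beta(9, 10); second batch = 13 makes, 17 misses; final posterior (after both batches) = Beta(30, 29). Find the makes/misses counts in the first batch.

Sequential conjugate updates are equivalent to a single update on the pooled data, so total successes = posterior α − prior α and total failures = posterior β − prior β.
Total across both batches: 30−9=21 makes, 29−10=19 misses.
Subtract the second batch: 21−13=8 makes and 19−17=2 misses.

8 makes and 2 misses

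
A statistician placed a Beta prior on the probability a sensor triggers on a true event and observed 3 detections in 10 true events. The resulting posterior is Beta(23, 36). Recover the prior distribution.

Under Beta–binomial conjugacy the posterior parameters are (α+s, β+f).
Subtract the data counts: 23−3=20, 36−7=29.

Beta(20, 29)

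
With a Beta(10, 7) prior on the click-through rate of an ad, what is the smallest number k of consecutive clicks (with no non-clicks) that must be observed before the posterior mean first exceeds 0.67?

After k clicks and 0 non-clicks the posterior is Beta(10+k, 7), with mean (10+k)/(10+7+k).
Set (10+k)/(17+k) > 0.67 and solve: k > (0.67·17 − 10)/(1 − 0.67) = 4.212.
The smallest integer exceeding 4.212 is 5, and checking k=5: (15)/(22) = 0.6818 > 0.67.

k = 5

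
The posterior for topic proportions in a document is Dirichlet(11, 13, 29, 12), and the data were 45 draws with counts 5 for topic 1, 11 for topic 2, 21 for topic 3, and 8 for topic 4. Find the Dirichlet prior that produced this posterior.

Dirichlet(6, 2, 8, 4)

For a Dirichlet(α) prior with multinomial counts c, the posterior is Dirichlet(α + c) componentwise.
Subtract each count from the matching posterior parameter: 11−5=6, 13−11=2, 29−21=8, 12−8=4.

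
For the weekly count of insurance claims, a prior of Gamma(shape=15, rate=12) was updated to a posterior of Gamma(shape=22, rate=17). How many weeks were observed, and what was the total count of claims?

n = 5 weeks with total 7 claims

Gamma–Poisson conjugacy: posterior shape = α + Σxᵢ, posterior rate = β + n.
Matching: Σxᵢ = 22 − 15 = 7 and n = 17 − 12 = 5.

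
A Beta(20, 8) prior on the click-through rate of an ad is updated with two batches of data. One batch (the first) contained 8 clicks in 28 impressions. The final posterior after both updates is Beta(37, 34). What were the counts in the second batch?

Because Beta–binomial updating is additive in the counts, the combined data contributed (α_post−α_prior, β_post−β_prior) successes and failures.
Total across both batches: 37−20=17 clicks, 34−8=26 non-clicks.
Subtract the first batch: 17−8=9 clicks and 26−20=6 non-clicks.

9 clicks and 6 non-clicks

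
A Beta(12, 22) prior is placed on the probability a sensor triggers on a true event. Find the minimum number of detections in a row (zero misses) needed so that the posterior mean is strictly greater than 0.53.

k = 13

After k detections and 0 misses the posterior is Beta(12+k, 22), with mean (12+k)/(12+22+k).
Set (12+k)/(34+k) > 0.53 and solve: k > (0.53·34 − 12)/(1 − 0.53) = 12.809.
The smallest integer exceeding 12.809 is 13.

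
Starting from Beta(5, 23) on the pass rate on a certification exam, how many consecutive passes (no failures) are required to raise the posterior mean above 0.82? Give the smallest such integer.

After k passes and 0 failures the posterior is Beta(5+k, 23), with mean (5+k)/(5+23+k).
Set (5+k)/(28+k) > 0.82 and solve: k > (0.82·28 − 5)/(1 − 0.82) = 99.778.
The smallest integer exceeding 99.778 is 100, and checking k=100: (105)/(128) = 0.8203 > 0.82.

k = 100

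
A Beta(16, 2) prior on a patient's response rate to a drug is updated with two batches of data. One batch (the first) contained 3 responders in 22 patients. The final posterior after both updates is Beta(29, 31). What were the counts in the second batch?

Because Beta–binomial updating is additive in the counts, the combined data contributed (α_post−α_prior, β_post−β_prior) successes and failures.
Total across both batches: 29−16=13 responders, 31−2=29 non-responders.
Subtract the first batch: 13−3=10 responders and 29−19=10 non-responders.

10 responders and 10 non-responders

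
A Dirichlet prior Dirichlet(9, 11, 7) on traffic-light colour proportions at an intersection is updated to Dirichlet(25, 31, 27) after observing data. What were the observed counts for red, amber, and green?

counts (16, 20, 20)

For a Dirichlet(α) prior with multinomial counts c, the posterior is Dirichlet(α + c) componentwise.
Counts are posterior − prior componentwise: 25−9=16, 31−11=20, 27−7=20.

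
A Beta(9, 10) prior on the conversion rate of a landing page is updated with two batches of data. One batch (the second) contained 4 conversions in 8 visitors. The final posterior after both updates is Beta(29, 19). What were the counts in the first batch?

16 conversions and 5 bounces

Because Beta–binomial updating is additive in the counts, the combined data contributed (α_post−α_prior, β_post−β_prior) successes and failures.
Total across both batches: 29−9=20 conversions, 19−10=9 bounces.
Subtract the second batch: 20−4=16 conversions and 9−4=5 bounces.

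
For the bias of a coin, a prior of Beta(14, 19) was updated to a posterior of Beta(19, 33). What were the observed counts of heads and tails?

Under Beta–binomial conjugacy the posterior parameters are (a+s, b+f).
Match parameters: s=19−14=5, f=33−19=14.

5 heads and 14 tails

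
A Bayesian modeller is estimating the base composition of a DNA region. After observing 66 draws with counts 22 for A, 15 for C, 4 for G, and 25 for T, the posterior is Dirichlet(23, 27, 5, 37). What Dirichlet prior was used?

Dirichlet(1, 12, 1, 12)

For a Dirichlet(α) prior with multinomial counts c, the posterior is Dirichlet(α + c) componentwise.
Subtract each count from the matching posterior parameter: 23−22=1, 27−15=12, 5−4=1, 37−25=12.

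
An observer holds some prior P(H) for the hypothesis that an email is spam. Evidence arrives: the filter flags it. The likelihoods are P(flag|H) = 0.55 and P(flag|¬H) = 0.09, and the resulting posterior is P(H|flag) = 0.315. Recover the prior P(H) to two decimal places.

Bayes' rule in odds form gives O(H|E) = O(H)·[P(E|H)/P(E|¬H)], hence O(H) = O(H|E)/LR.
Posterior odds = 0.315/(1−0.315) = 0.4599. LR = 0.55/0.09 = 6.1111.
Prior odds = 0.4599/6.1111 = 0.0753, so P(H) = 0.0753/(1+0.0753) ≈ 0.07.

P(H) = 0.07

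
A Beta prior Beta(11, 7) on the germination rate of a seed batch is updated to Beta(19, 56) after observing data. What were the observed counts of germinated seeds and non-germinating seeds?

8 germinated seeds and 49 non-germinating seeds

Beta is conjugate to the binomial likelihood: posterior = Beta(α+s, β+f).
Match parameters: s=19−11=8, f=56−7=49.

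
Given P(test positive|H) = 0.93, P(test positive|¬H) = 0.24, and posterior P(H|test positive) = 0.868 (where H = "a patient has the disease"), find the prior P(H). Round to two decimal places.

Bayes' rule in odds form gives O(H|E) = O(H)·[P(E|H)/P(E|¬H)], hence O(H) = O(H|E)/LR.
Posterior odds = 0.868/(1−0.868) = 6.5758. LR = 0.93/0.24 = 3.8750.
Prior odds = 6.5758/3.8750 = 1.6970, so P(H) = 1.6970/(1+1.6970) ≈ 0.63.

P(H) = 0.63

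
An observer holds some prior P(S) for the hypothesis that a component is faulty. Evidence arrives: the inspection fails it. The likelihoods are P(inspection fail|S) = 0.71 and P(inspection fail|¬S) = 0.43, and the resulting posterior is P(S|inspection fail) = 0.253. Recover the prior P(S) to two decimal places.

Bayes' rule in odds form gives O(S|E) = O(S)·[P(E|S)/P(E|¬S)], hence O(S) = O(S|E)/LR.
Posterior odds = 0.253/(1−0.253) = 0.3387. LR = 0.71/0.43 = 1.6512.
Prior odds = 0.3387/1.6512 = 0.2051, so P(S) = 0.2051/(1+0.2051) ≈ 0.17.

P(S) = 0.17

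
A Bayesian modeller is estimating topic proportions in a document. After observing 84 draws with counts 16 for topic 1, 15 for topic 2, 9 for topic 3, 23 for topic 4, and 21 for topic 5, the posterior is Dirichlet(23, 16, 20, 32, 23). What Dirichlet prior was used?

For a Dirichlet(α) prior with multinomial counts c, the posterior is Dirichlet(α + c) componentwise.
Subtract each count from the matching posterior parameter: 23−16=7, 16−15=1, 20−9=11, 32−23=9, 23−21=2.

Dirichlet(7, 1, 11, 9, 2)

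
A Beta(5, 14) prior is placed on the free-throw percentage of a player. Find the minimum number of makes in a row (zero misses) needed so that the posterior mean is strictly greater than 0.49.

After k makes and 0 misses the posterior is Beta(5+k, 14), with mean (5+k)/(5+14+k).
Set (5+k)/(19+k) > 0.49 and solve: k > (0.49·19 − 5)/(1 − 0.49) = 8.451.
The smallest integer exceeding 8.451 is 9.

k = 9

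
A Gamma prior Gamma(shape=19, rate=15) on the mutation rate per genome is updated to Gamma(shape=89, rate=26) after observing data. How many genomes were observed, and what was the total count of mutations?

Gamma–Poisson conjugacy: posterior shape = α + Σxᵢ, posterior rate = β + n.
Matching: Σxᵢ = 89 − 19 = 70 and n = 26 − 15 = 11.

n = 11 genomes with total 70 mutations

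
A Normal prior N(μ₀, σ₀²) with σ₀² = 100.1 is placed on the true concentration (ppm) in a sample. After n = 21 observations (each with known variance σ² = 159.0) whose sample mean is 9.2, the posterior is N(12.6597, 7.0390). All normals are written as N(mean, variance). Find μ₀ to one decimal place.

μ₀ = 58.4

The posterior mean is a precision-weighted average: μ_n = (τ₀μ₀ + τ_data·x̄)/(τ₀+τ_data), with τ₀=1/σ₀² and τ_data=n/σ².
Here τ₀ = 1/100.1 = 0.009990 and τ_data = 21/159.0 = 0.132075, so τ_n = 0.142065.
Rearranging for μ₀: μ₀ = (μ_n·τ_n − τ_data·x̄)/τ₀ = (12.6597·0.142065 − 0.132075·9.2) / 0.009990 = 0.583410/0.009990 ≈ 58.4.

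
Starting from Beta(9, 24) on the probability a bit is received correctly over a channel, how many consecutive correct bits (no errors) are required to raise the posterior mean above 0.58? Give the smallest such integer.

After k correct bits and 0 errors the posterior is Beta(9+k, 24), with mean (9+k)/(9+24+k).
Set (9+k)/(33+k) > 0.58 and solve: k > (0.58·33 − 9)/(1 − 0.58) = 24.143.
The smallest integer exceeding 24.143 is 25.

k = 25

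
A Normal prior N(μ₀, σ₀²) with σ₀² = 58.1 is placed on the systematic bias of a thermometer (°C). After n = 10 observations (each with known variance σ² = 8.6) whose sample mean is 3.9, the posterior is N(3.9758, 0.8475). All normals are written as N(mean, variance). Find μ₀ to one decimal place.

The posterior mean is a precision-weighted average: μ_n = (τ₀μ₀ + τ_data·x̄)/(τ₀+τ_data), with τ₀=1/σ₀² and τ_data=n/σ².
Here τ₀ = 1/58.1 = 0.017212 and τ_data = 10/8.6 = 1.162791, so τ_n = 1.180003.
Rearranging for μ₀: μ₀ = (μ_n·τ_n − τ_data·x̄)/τ₀ = (3.9758·1.180003 − 1.162791·3.9) / 0.017212 = 0.156571/0.017212 ≈ 9.1.

μ₀ = 9.1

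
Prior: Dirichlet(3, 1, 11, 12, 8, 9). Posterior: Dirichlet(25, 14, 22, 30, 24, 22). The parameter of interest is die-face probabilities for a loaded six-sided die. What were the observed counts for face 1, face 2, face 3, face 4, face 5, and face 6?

counts (22, 13, 11, 18, 16, 13)

For a Dirichlet(α) prior with multinomial counts c, the posterior is Dirichlet(α + c) componentwise.
Counts are posterior − prior componentwise: 25−3=22, 14−1=13, 22−11=11, 30−12=18, 24−8=16, 22−9=13.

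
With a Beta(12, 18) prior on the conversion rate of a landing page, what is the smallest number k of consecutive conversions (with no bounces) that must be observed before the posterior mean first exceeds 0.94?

k = 271

After k conversions and 0 bounces the posterior is Beta(12+k, 18), with mean (12+k)/(12+18+k).
Set (12+k)/(30+k) > 0.94 and solve: k > (0.94·30 − 12)/(1 − 0.94) = 270.000.
The smallest integer exceeding 270.000 is 271.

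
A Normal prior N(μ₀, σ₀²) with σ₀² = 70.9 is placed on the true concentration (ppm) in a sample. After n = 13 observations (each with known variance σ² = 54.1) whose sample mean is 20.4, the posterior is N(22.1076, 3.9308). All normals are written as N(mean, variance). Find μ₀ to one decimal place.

μ₀ = 51.2

The posterior mean is a precision-weighted average: μ_n = (τ₀μ₀ + τ_data·x̄)/(τ₀+τ_data), with τ₀=1/σ₀² and τ_data=n/σ².
Here τ₀ = 1/70.9 = 0.014104 and τ_data = 13/54.1 = 0.240296, so τ_n = 0.254400.
Rearranging for μ₀: μ₀ = (μ_n·τ_n − τ_data·x̄)/τ₀ = (22.1076·0.254400 − 0.240296·20.4) / 0.014104 = 0.722135/0.014104 ≈ 51.2.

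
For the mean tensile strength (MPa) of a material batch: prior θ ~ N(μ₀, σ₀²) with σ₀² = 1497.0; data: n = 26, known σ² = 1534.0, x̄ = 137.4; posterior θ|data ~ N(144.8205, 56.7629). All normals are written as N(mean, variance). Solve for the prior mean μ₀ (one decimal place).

The posterior mean is a precision-weighted average: μ_n = (τ₀μ₀ + τ_data·x̄)/(τ₀+τ_data), with τ₀=1/σ₀² and τ_data=n/σ².
Here τ₀ = 1/1497.0 = 0.000668 and τ_data = 26/1534.0 = 0.016949, so τ_n = 0.017617.
Rearranging for μ₀: μ₀ = (μ_n·τ_n − τ_data·x̄)/τ₀ = (144.8205·0.017617 − 0.016949·137.4) / 0.000668 = 0.222510/0.000668 ≈ 333.1.

μ₀ = 333.1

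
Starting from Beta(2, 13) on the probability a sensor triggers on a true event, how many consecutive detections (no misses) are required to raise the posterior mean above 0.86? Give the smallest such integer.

k = 78

After k detections and 0 misses the posterior is Beta(2+k, 13), with mean (2+k)/(2+13+k).
Set (2+k)/(15+k) > 0.86 and solve: k > (0.86·15 − 2)/(1 − 0.86) = 77.857.
The smallest integer exceeding 77.857 is 78, and checking k=78: (80)/(93) = 0.8602 > 0.86.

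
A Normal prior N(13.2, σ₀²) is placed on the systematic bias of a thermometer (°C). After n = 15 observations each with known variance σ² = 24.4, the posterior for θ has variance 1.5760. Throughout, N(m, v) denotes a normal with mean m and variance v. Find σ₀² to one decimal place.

Posterior precision equals prior precision plus data precision: 1/σ_n² = 1/σ₀² + n/σ².
So 1/σ₀² = 1/1.5760 − 15/24.4 = 0.634518 − 0.614754 = 0.019764.
Hence σ₀² = 1/0.019764 ≈ 50.6.

σ₀² = 50.6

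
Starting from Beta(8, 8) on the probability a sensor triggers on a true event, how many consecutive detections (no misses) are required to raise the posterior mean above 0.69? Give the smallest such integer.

After k detections and 0 misses the posterior is Beta(8+k, 8), with mean (8+k)/(8+8+k).
Set (8+k)/(16+k) > 0.69 and solve: k > (0.69·16 − 8)/(1 − 0.69) = 9.806.
The smallest integer exceeding 9.806 is 10.

k = 10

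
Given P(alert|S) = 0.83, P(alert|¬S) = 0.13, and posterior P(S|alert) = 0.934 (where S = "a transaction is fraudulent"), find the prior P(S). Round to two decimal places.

P(S) = 0.69

In odds form, posterior odds = prior odds × likelihood ratio, so prior odds = posterior odds ÷ LR.
Posterior odds = 0.934/(1−0.934) = 14.1515. LR = 0.83/0.13 = 6.3846.
Prior odds = 14.1515/6.3846 = 2.2165, so P(S) = 2.2165/(1+2.2165) ≈ 0.69.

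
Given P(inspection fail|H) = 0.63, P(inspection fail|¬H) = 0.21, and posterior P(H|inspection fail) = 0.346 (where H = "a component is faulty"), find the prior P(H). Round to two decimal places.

P(H) = 0.15

Bayes' rule in odds form gives O(H|E) = O(H)·[P(E|H)/P(E|¬H)], hence O(H) = O(H|E)/LR.
Posterior odds = 0.346/(1−0.346) = 0.5291. LR = 0.63/0.21 = 3.0000.
Prior odds = 0.5291/3.0000 = 0.1764, so P(H) = 0.1764/(1+0.1764) ≈ 0.15.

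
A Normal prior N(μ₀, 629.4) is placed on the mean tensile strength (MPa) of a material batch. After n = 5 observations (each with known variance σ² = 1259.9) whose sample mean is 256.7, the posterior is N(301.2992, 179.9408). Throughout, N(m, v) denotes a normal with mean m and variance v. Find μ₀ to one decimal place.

The posterior mean is a precision-weighted average: μ_n = (τ₀μ₀ + τ_data·x̄)/(τ₀+τ_data), with τ₀=1/σ₀² and τ_data=n/σ².
Here τ₀ = 1/629.4 = 0.001589 and τ_data = 5/1259.9 = 0.003969, so τ_n = 0.005558.
Rearranging for μ₀: μ₀ = (μ_n·τ_n − τ_data·x̄)/τ₀ = (301.2992·0.005558 − 0.003969·256.7) / 0.001589 = 0.655779/0.001589 ≈ 412.7.

μ₀ = 412.7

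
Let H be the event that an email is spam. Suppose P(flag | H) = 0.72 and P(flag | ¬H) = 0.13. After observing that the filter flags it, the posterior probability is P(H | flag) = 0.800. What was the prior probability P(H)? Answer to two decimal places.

In odds form, posterior odds = prior odds × likelihood ratio, so prior odds = posterior odds ÷ LR.
Posterior odds = 0.800/(1−0.800) = 4.0000. LR = 0.72/0.13 = 5.5385.
Prior odds = 4.0000/5.5385 = 0.7222, so P(H) = 0.7222/(1+0.7222) ≈ 0.42.

P(H) = 0.42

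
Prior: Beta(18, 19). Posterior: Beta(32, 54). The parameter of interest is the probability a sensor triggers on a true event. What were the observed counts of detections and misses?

Beta is conjugate to the binomial likelihood: posterior = Beta(α+s, β+f).
Match parameters: s=32−18=14, f=54−19=35.

14 detections and 35 misses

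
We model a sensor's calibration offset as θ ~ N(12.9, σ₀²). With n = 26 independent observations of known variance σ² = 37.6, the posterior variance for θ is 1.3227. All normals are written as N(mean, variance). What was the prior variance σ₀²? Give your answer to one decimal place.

σ₀² = 15.5

For the Normal–Normal model with known σ², precisions add: τ_n = τ₀ + n/σ².
So 1/σ₀² = 1/1.3227 − 26/37.6 = 0.756029 − 0.691489 = 0.064540.
Hence σ₀² = 1/0.064540 ≈ 15.5.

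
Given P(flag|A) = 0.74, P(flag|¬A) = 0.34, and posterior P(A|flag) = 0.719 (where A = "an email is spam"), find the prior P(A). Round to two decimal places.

Bayes' rule in odds form gives O(A|E) = O(A)·[P(E|A)/P(E|¬A)], hence O(A) = O(A|E)/LR.
Posterior odds = 0.719/(1−0.719) = 2.5587. LR = 0.74/0.34 = 2.1765.
Prior odds = 2.5587/2.1765 = 1.1756, so P(A) = 1.1756/(1+1.1756) ≈ 0.54.

P(A) = 0.54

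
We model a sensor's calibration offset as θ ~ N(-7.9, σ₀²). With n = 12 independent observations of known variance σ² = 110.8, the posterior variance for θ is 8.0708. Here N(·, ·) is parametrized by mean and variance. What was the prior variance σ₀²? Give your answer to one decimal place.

σ₀² = 64.1

Posterior precision equals prior precision plus data precision: 1/σ_n² = 1/σ₀² + n/σ².
So 1/σ₀² = 1/8.0708 − 12/110.8 = 0.123903 − 0.108303 = 0.015600.
Hence σ₀² = 1/0.015600 ≈ 64.1.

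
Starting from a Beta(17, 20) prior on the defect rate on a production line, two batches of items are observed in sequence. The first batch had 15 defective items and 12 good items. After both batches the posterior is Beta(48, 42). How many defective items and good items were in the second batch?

Sequential conjugate updates are equivalent to a single update on the pooled data, so total successes = posterior α − prior α and total failures = posterior β − prior β.
Total across both batches: 48−17=31 defective items, 42−20=22 good items.
Subtract the first batch: 31−15=16 defective items and 22−12=10 good items.

16 defective items and 10 good items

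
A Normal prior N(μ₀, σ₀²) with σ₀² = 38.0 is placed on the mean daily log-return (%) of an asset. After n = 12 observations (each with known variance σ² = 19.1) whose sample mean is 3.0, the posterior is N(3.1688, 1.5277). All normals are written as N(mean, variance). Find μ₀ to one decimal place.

μ₀ = 7.2

The posterior mean is a precision-weighted average: μ_n = (τ₀μ₀ + τ_data·x̄)/(τ₀+τ_data), with τ₀=1/σ₀² and τ_data=n/σ².
Here τ₀ = 1/38.0 = 0.026316 and τ_data = 12/19.1 = 0.628272, so τ_n = 0.654588.
Rearranging for μ₀: μ₀ = (μ_n·τ_n − τ_data·x̄)/τ₀ = (3.1688·0.654588 − 0.628272·3.0) / 0.026316 = 0.189442/0.026316 ≈ 7.2.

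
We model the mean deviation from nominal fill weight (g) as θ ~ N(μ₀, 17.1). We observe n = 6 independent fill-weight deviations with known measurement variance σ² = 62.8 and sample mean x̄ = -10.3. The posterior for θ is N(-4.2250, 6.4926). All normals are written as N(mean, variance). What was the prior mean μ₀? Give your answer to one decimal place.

μ₀ = 5.7

With known observation variance, the Normal–Normal posterior has precision τ_n = τ₀ + n/σ² and mean μ_n = (τ₀μ₀ + (n/σ²)x̄)/τ_n.
Here τ₀ = 1/17.1 = 0.058480 and τ_data = 6/62.8 = 0.095541, so τ_n = 0.154021.
Rearranging for μ₀: μ₀ = (μ_n·τ_n − τ_data·x̄)/τ₀ = (-4.2250·0.154021 − 0.095541·-10.3) / 0.058480 = 0.333334/0.058480 ≈ 5.7.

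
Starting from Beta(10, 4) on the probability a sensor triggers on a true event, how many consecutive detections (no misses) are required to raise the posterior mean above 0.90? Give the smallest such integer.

k = 27

After k detections and 0 misses the posterior is Beta(10+k, 4), with mean (10+k)/(10+4+k).
Set (10+k)/(14+k) > 0.90 and solve: k > (0.90·14 − 10)/(1 − 0.90) = 26.000.
The smallest integer exceeding 26.000 is 27.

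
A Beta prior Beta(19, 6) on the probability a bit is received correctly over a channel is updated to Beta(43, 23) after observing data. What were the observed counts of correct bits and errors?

24 correct bits and 17 errors

Beta is conjugate to the binomial likelihood: posterior = Beta(a+s, b+f).
Match parameters: s=43−19=24, f=23−6=17.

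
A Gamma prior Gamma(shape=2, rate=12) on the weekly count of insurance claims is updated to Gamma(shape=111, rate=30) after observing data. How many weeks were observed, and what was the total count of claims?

n = 18 weeks with total 109 claims

Gamma–Poisson conjugacy: posterior shape = α + Σxᵢ, posterior rate = β + n.
Matching: Σxᵢ = 111 − 2 = 109 and n = 30 − 12 = 18.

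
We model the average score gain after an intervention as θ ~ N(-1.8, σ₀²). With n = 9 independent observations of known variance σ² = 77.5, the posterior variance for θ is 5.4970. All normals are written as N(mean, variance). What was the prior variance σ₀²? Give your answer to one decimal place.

σ₀² = 15.2

For the Normal–Normal model with known σ², precisions add: τ_n = τ₀ + n/σ².
So 1/σ₀² = 1/5.4970 − 9/77.5 = 0.181917 − 0.116129 = 0.065788.
Hence σ₀² = 1/0.065788 ≈ 15.2.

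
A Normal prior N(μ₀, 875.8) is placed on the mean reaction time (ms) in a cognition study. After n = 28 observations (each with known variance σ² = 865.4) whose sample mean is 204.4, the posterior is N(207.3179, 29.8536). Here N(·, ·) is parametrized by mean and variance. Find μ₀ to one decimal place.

The posterior mean is a precision-weighted average: μ_n = (τ₀μ₀ + τ_data·x̄)/(τ₀+τ_data), with τ₀=1/σ₀² and τ_data=n/σ².
Here τ₀ = 1/875.8 = 0.001142 and τ_data = 28/865.4 = 0.032355, so τ_n = 0.033497.
Rearranging for μ₀: μ₀ = (μ_n·τ_n − τ_data·x̄)/τ₀ = (207.3179·0.033497 − 0.032355·204.4) / 0.001142 = 0.331166/0.001142 ≈ 290.0.

μ₀ = 290.0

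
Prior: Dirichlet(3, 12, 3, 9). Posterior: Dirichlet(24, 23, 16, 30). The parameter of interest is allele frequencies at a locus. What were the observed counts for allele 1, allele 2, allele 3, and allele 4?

counts (21, 11, 13, 21)

For a Dirichlet(α) prior with multinomial counts c, the posterior is Dirichlet(α + c) componentwise.
Counts are posterior − prior componentwise: 24−3=21, 23−12=11, 16−3=13, 30−9=21.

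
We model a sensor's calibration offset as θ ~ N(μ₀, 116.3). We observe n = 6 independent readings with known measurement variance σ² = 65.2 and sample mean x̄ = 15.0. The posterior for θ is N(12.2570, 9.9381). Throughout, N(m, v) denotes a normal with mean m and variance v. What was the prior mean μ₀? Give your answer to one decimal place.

With known observation variance, the Normal–Normal posterior has precision τ_n = τ₀ + n/σ² and mean μ_n = (τ₀μ₀ + (n/σ²)x̄)/τ_n.
Here τ₀ = 1/116.3 = 0.008598 and τ_data = 6/65.2 = 0.092025, so τ_n = 0.100623.
Rearranging for μ₀: μ₀ = (μ_n·τ_n − τ_data·x̄)/τ₀ = (12.2570·0.100623 − 0.092025·15.0) / 0.008598 = -0.147039/0.008598 ≈ -17.1.

μ₀ = -17.1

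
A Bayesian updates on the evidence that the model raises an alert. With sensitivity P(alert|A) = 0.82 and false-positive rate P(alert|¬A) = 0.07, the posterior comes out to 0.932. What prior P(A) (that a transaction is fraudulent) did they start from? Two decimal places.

P(A) = 0.54

In odds form, posterior odds = prior odds × likelihood ratio, so prior odds = posterior odds ÷ LR.
Posterior odds = 0.932/(1−0.932) = 13.7059. LR = 0.82/0.07 = 11.7143.
Prior odds = 13.7059/11.7143 = 1.1700, so P(A) = 1.1700/(1+1.1700) ≈ 0.54.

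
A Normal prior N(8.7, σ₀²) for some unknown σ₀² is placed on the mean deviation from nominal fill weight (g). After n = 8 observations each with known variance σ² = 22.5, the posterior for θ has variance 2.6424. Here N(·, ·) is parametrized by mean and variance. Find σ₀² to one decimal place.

σ₀² = 43.7

For the Normal–Normal model with known σ², precisions add: τ_n = τ₀ + n/σ².
So 1/σ₀² = 1/2.6424 − 8/22.5 = 0.378444 − 0.355556 = 0.022888.
Hence σ₀² = 1/0.022888 ≈ 43.7.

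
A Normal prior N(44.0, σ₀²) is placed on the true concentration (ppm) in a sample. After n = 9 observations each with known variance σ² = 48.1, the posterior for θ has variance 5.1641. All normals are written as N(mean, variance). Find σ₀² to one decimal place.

σ₀² = 153.0

For the Normal–Normal model with known σ², precisions add: τ_n = τ₀ + n/σ².
So 1/σ₀² = 1/5.1641 − 9/48.1 = 0.193645 − 0.187110 = 0.006535.
Hence σ₀² = 1/0.006535 ≈ 153.0.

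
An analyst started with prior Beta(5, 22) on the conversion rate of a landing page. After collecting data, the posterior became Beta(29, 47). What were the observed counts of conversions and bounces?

Under Beta–binomial conjugacy the posterior parameters are (a+s, b+f).
So s = 29 − 5 = 24 and f = 47 − 22 = 25.

24 conversions and 25 bounces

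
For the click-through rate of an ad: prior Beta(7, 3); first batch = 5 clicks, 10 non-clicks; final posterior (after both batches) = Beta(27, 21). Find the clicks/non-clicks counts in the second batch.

15 clicks and 8 non-clicks

Because Beta–binomial updating is additive in the counts, the combined data contributed (α_post−α_prior, β_post−β_prior) successes and failures.
Total across both batches: 27−7=20 clicks, 21−3=18 non-clicks.
Subtract the first batch: 20−5=15 clicks and 18−10=8 non-clicks.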